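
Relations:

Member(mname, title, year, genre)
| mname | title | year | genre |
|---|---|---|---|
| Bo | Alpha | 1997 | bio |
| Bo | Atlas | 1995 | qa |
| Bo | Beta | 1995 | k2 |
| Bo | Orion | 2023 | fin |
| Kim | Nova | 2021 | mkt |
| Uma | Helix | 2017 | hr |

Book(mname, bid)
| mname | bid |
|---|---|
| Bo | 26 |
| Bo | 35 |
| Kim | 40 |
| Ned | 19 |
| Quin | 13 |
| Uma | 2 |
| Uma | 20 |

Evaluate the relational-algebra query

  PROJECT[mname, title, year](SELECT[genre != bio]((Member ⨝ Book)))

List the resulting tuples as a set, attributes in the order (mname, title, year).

{(Bo, Atlas, 1995), (Bo, Beta, 1995), (Bo, Orion, 2023), (Kim, Nova, 2021), (Uma, Helix, 2017)}

Joining Member and Book on mname yields {(Bo, Alpha, 1997, bio, 26), (Bo, Alpha, 1997, bio, 35), (Bo, Atlas, 1995, qa, 26), (Bo, Atlas, 1995, qa, 35), (Bo, Beta, 1995, k2, 26), (Bo, Beta, 1995, k2, 35), (Bo, Orion, 2023, fin, 26), (Bo, Orion, 2023, fin, 35), (Kim, Nova, 2021, mkt, 40), (Uma, Helix, 2017, hr, 2), (Uma, Helix, 2017, hr, 20)}.
Filtering on genre != bio leaves {(Bo, Atlas, 1995, qa, 26), (Bo, Atlas, 1995, qa, 35), (Bo, Beta, 1995, k2, 26), (Bo, Beta, 1995, k2, 35), (Bo, Orion, 2023, fin, 26), (Bo, Orion, 2023, fin, 35), (Kim, Nova, 2021, mkt, 40), (Uma, Helix, 2017, hr, 2), (Uma, Helix, 2017, hr, 20)}.
Keep only column(s) mname, title, year (4 duplicate(s) eliminated): {(Bo, Atlas, 1995), (Bo, Beta, 1995), (Bo, Orion, 2023), (Kim, Nova, 2021), (Uma, Helix, 2017)}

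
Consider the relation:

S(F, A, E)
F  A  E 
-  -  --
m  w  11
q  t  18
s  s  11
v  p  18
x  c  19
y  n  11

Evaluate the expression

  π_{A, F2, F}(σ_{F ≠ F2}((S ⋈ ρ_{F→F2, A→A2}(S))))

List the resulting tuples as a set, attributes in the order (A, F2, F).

{(n, m, y), (n, s, y), (p, q, v), (s, m, s), (s, y, s), (t, v, q), (w, s, m), (w, y, m)}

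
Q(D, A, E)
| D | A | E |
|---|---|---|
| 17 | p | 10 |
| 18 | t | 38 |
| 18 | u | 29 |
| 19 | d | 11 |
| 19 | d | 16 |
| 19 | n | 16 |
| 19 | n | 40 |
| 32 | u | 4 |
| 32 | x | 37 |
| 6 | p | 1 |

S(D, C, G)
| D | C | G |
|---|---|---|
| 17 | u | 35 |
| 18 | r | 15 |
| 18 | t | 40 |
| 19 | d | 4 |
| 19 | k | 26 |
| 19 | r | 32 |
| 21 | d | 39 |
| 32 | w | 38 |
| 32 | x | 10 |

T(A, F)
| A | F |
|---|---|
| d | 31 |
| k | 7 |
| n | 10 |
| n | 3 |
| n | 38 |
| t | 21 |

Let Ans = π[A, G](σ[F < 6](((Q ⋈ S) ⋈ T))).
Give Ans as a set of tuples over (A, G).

{(n, 26), (n, 32), (n, 4)}

Natural join on D: {(17, p, 10, u, 35), (18, t, 38, r, 15), (18, t, 38, t, 40), (18, u, 29, r, 15), (18, u, 29, t, 40), (19, d, 11, d, 4), (19, d, 11, k, 26), (19, d, 11, r, 32), (19, d, 16, d, 4), (19, d, 16, k, 26), (19, d, 16, r, 32), (19, n, 16, d, 4), (19, n, 16, k, 26), (19, n, 16, r, 32), (19, n, 40, d, 4), (19, n, 40, k, 26), (19, n, 40, r, 32), (32, u, 4, w, 38), (32, u, 4, x, 10), (32, x, 37, w, 38), (32, x, 37, x, 10)}
Natural join on A: {(18, t, 38, r, 15, 21), (18, t, 38, t, 40, 21), (19, d, 11, d, 4, 31), (19, d, 11, k, 26, 31), (19, d, 11, r, 32, 31), (19, d, 16, d, 4, 31), (19, d, 16, k, 26, 31), (19, d, 16, r, 32, 31), (19, n, 16, d, 4, 10), (19, n, 16, d, 4, 3), (19, n, 16, d, 4, 38), (19, n, 16, k, 26, 10), (19, n, 16, k, 26, 3), (19, n, 16, k, 26, 38), (19, n, 16, r, 32, 10), (19, n, 16, r, 32, 3), (19, n, 16, r, 32, 38), (19, n, 40, d, 4, 10), (19, n, 40, d, 4, 3), (19, n, 40, d, 4, 38), (19, n, 40, k, 26, 10), (19, n, 40, k, 26, 3), (19, n, 40, k, 26, 38), (19, n, 40, r, 32, 10), (19, n, 40, r, 32, 3), (19, n, 40, r, 32, 38)}
σ[F < 6]: keep tuples satisfying F < 6 → {(19, n, 16, d, 4, 3), (19, n, 16, k, 26, 3), (19, n, 16, r, 32, 3), (19, n, 40, d, 4, 3), (19, n, 40, k, 26, 3), (19, n, 40, r, 32, 3)}
Keep only column(s) A, G (3 duplicate(s) eliminated): {(n, 26), (n, 32), (n, 4)}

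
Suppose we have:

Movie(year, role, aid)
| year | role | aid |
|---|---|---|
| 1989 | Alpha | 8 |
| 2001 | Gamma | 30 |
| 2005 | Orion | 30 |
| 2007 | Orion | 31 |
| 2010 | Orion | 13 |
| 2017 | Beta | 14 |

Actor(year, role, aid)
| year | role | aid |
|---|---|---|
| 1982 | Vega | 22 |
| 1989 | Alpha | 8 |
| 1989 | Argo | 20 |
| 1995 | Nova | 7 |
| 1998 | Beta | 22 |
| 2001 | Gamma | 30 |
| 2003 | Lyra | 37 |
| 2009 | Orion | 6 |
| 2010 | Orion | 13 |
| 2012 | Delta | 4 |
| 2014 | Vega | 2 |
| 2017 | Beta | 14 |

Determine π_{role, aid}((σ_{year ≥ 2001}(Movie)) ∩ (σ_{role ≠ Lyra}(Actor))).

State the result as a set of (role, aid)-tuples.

Filtering on year ≥ 2001 leaves {(2001, Gamma, 30), (2005, Orion, 30), (2007, Orion, 31), (2010, Orion, 13), (2017, Beta, 14)}.
Filtering on role ≠ Lyra leaves {(1982, Vega, 22), (1989, Alpha, 8), (1989, Argo, 20), (1995, Nova, 7), (1998, Beta, 22), (2001, Gamma, 30), (2009, Orion, 6), (2010, Orion, 13), (2012, Delta, 4), (2014, Vega, 2), (2017, Beta, 14)}.
Set intersection of the two operands is {(2001, Gamma, 30), (2010, Orion, 13), (2017, Beta, 14)}.
π_{role, aid} gives {(Beta, 14), (Gamma, 30), (Orion, 13)}.

{(Beta, 14), (Gamma, 30), (Orion, 13)}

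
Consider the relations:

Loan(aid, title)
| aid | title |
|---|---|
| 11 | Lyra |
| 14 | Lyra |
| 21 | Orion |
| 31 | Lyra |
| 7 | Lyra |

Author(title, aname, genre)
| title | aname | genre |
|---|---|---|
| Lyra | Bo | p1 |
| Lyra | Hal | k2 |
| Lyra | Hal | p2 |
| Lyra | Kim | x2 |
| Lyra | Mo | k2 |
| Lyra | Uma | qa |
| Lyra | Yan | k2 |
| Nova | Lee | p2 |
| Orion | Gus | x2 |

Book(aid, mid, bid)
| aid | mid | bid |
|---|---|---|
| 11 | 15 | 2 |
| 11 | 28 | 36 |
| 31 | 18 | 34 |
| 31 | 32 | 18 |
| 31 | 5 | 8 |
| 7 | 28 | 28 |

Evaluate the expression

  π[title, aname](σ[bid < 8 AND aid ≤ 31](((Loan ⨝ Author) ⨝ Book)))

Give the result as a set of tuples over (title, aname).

Loan ⋈ Author (natural join on title): {(11, Lyra, Bo, p1), (11, Lyra, Hal, k2), (11, Lyra, Hal, p2), (11, Lyra, Kim, x2), (11, Lyra, Mo, k2), (11, Lyra, Uma, qa), (11, Lyra, Yan, k2), (14, Lyra, Bo, p1), (14, Lyra, Hal, k2), (14, Lyra, Hal, p2), (14, Lyra, Kim, x2), (14, Lyra, Mo, k2), (14, Lyra, Uma, qa), (14, Lyra, Yan, k2), (21, Orion, Gus, x2), (31, Lyra, Bo, p1), (31, Lyra, Hal, k2), (31, Lyra, Hal, p2), (31, Lyra, Kim, x2), (31, Lyra, Mo, k2), (31, Lyra, Uma, qa), (31, Lyra, Yan, k2), (7, Lyra, Bo, p1), (7, Lyra, Hal, k2), (7, Lyra, Hal, p2), (7, Lyra, Kim, x2), (7, Lyra, Mo, k2), (7, Lyra, Uma, qa), (7, Lyra, Yan, k2)}
(Loan ⨝ Author) ⋈ Book (natural join on aid): {(11, Lyra, Bo, p1, 15, 2), (11, Lyra, Bo, p1, 28, 36), (11, Lyra, Hal, k2, 15, 2), (11, Lyra, Hal, k2, 28, 36), (11, Lyra, Hal, p2, 15, 2), (11, Lyra, Hal, p2, 28, 36), (11, Lyra, Kim, x2, 15, 2), (11, Lyra, Kim, x2, 28, 36), (11, Lyra, Mo, k2, 15, 2), (11, Lyra, Mo, k2, 28, 36), (11, Lyra, Uma, qa, 15, 2), (11, Lyra, Uma, qa, 28, 36), (11, Lyra, Yan, k2, 15, 2), (11, Lyra, Yan, k2, 28, 36), (31, Lyra, Bo, p1, 18, 34), (31, Lyra, Bo, p1, 32, 18), (31, Lyra, Bo, p1, 5, 8), (31, Lyra, Hal, k2, 18, 34), (31, Lyra, Hal, k2, 32, 18), (31, Lyra, Hal, k2, 5, 8), (31, Lyra, Hal, p2, 18, 34), (31, Lyra, Hal, p2, 32, 18), (31, Lyra, Hal, p2, 5, 8), (31, Lyra, Kim, x2, 18, 34), (31, Lyra, Kim, x2, 32, 18), (31, Lyra, Kim, x2, 5, 8), (31, Lyra, Mo, k2, 18, 34), (31, Lyra, Mo, k2, 32, 18), (31, Lyra, Mo, k2, 5, 8), (31, Lyra, Uma, qa, 18, 34), (31, Lyra, Uma, qa, 32, 18), (31, Lyra, Uma, qa, 5, 8), (31, Lyra, Yan, k2, 18, 34), (31, Lyra, Yan, k2, 32, 18), (31, Lyra, Yan, k2, 5, 8), (7, Lyra, Bo, p1, 28, 28), (7, Lyra, Hal, k2, 28, 28), (7, Lyra, Hal, p2, 28, 28), (7, Lyra, Kim, x2, 28, 28), (7, Lyra, Mo, k2, 28, 28), (7, Lyra, Uma, qa, 28, 28), (7, Lyra, Yan, k2, 28, 28)}
Filtering on bid < 8 AND aid ≤ 31 leaves {(11, Lyra, Bo, p1, 15, 2), (11, Lyra, Hal, k2, 15, 2), (11, Lyra, Hal, p2, 15, 2), (11, Lyra, Kim, x2, 15, 2), (11, Lyra, Mo, k2, 15, 2), (11, Lyra, Uma, qa, 15, 2), (11, Lyra, Yan, k2, 15, 2)}.
π_{title, aname} gives {(Lyra, Bo), (Lyra, Hal), (Lyra, Kim), (Lyra, Mo), (Lyra, Uma), (Lyra, Yan)} (1 duplicate(s) eliminated).

{(Lyra, Bo), (Lyra, Hal), (Lyra, Kim), (Lyra, Mo), (Lyra, Uma), (Lyra, Yan)}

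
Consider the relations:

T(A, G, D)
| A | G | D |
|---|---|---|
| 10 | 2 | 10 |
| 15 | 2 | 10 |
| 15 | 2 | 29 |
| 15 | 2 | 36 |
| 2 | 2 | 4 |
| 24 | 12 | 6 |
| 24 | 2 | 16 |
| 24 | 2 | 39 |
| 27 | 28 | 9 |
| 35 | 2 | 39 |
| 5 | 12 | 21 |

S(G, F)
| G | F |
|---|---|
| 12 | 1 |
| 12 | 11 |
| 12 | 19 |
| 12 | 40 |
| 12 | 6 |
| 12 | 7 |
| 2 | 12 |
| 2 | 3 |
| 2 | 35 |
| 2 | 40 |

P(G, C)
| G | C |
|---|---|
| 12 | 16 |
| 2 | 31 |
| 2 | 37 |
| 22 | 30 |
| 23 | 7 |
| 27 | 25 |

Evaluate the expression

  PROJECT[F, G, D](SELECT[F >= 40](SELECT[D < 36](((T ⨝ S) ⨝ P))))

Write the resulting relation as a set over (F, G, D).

T ⋈ S (natural join on G): {(10, 2, 10, 12), (10, 2, 10, 3), (10, 2, 10, 35), (10, 2, 10, 40), (15, 2, 10, 12), (15, 2, 10, 3), (15, 2, 10, 35), (15, 2, 10, 40), (15, 2, 29, 12), (15, 2, 29, 3), (15, 2, 29, 35), (15, 2, 29, 40), (15, 2, 36, 12), (15, 2, 36, 3), (15, 2, 36, 35), (15, 2, 36, 40), (2, 2, 4, 12), (2, 2, 4, 3), (2, 2, 4, 35), (2, 2, 4, 40), (24, 12, 6, 1), (24, 12, 6, 11), (24, 12, 6, 19), (24, 12, 6, 40), (24, 12, 6, 6), (24, 12, 6, 7), (24, 2, 16, 12), (24, 2, 16, 3), (24, 2, 16, 35), (24, 2, 16, 40), (24, 2, 39, 12), (24, 2, 39, 3), (24, 2, 39, 35), (24, 2, 39, 40), (35, 2, 39, 12), (35, 2, 39, 3), (35, 2, 39, 35), (35, 2, 39, 40), (5, 12, 21, 1), (5, 12, 21, 11), (5, 12, 21, 19), (5, 12, 21, 40), (5, 12, 21, 6), (5, 12, 21, 7)}
(T ⨝ S) ⋈ P (natural join on G): {(10, 2, 10, 12, 31), (10, 2, 10, 12, 37), (10, 2, 10, 3, 31), (10, 2, 10, 3, 37), (10, 2, 10, 35, 31), (10, 2, 10, 35, 37), (10, 2, 10, 40, 31), (10, 2, 10, 40, 37), (15, 2, 10, 12, 31), (15, 2, 10, 12, 37), (15, 2, 10, 3, 31), (15, 2, 10, 3, 37), (15, 2, 10, 35, 31), (15, 2, 10, 35, 37), (15, 2, 10, 40, 31), (15, 2, 10, 40, 37), (15, 2, 29, 12, 31), (15, 2, 29, 12, 37), (15, 2, 29, 3, 31), (15, 2, 29, 3, 37), (15, 2, 29, 35, 31), (15, 2, 29, 35, 37), (15, 2, 29, 40, 31), (15, 2, 29, 40, 37), (15, 2, 36, 12, 31), (15, 2, 36, 12, 37), (15, 2, 36, 3, 31), (15, 2, 36, 3, 37), (15, 2, 36, 35, 31), (15, 2, 36, 35, 37), (15, 2, 36, 40, 31), (15, 2, 36, 40, 37), (2, 2, 4, 12, 31), (2, 2, 4, 12, 37), (2, 2, 4, 3, 31), (2, 2, 4, 3, 37), (2, 2, 4, 35, 31), (2, 2, 4, 35, 37), (2, 2, 4, 40, 31), (2, 2, 4, 40, 37), (24, 12, 6, 1, 16), (24, 12, 6, 11, 16), (24, 12, 6, 19, 16), (24, 12, 6, 40, 16), (24, 12, 6, 6, 16), (24, 12, 6, 7, 16), (24, 2, 16, 12, 31), (24, 2, 16, 12, 37), (24, 2, 16, 3, 31), (24, 2, 16, 3, 37), (24, 2, 16, 35, 31), (24, 2, 16, 35, 37), (24, 2, 16, 40, 31), (24, 2, 16, 40, 37), (24, 2, 39, 12, 31), (24, 2, 39, 12, 37), (24, 2, 39, 3, 31), (24, 2, 39, 3, 37), (24, 2, 39, 35, 31), (24, 2, 39, 35, 37), (24, 2, 39, 40, 31), (24, 2, 39, 40, 37), (35, 2, 39, 12, 31), (35, 2, 39, 12, 37), (35, 2, 39, 3, 31), (35, 2, 39, 3, 37), (35, 2, 39, 35, 31), (35, 2, 39, 35, 37), (35, 2, 39, 40, 31), (35, 2, 39, 40, 37), (5, 12, 21, 1, 16), (5, 12, 21, 11, 16), (5, 12, 21, 19, 16), (5, 12, 21, 40, 16), (5, 12, 21, 6, 16), (5, 12, 21, 7, 16)}
Selection D < 36: {(10, 2, 10, 12, 31), (10, 2, 10, 12, 37), (10, 2, 10, 3, 31), (10, 2, 10, 3, 37), (10, 2, 10, 35, 31), (10, 2, 10, 35, 37), (10, 2, 10, 40, 31), (10, 2, 10, 40, 37), (15, 2, 10, 12, 31), (15, 2, 10, 12, 37), (15, 2, 10, 3, 31), (15, 2, 10, 3, 37), (15, 2, 10, 35, 31), (15, 2, 10, 35, 37), (15, 2, 10, 40, 31), (15, 2, 10, 40, 37), (15, 2, 29, 12, 31), (15, 2, 29, 12, 37), (15, 2, 29, 3, 31), (15, 2, 29, 3, 37), (15, 2, 29, 35, 31), (15, 2, 29, 35, 37), (15, 2, 29, 40, 31), (15, 2, 29, 40, 37), (2, 2, 4, 12, 31), (2, 2, 4, 12, 37), (2, 2, 4, 3, 31), (2, 2, 4, 3, 37), (2, 2, 4, 35, 31), (2, 2, 4, 35, 37), (2, 2, 4, 40, 31), (2, 2, 4, 40, 37), (24, 12, 6, 1, 16), (24, 12, 6, 11, 16), (24, 12, 6, 19, 16), (24, 12, 6, 40, 16), (24, 12, 6, 6, 16), (24, 12, 6, 7, 16), (24, 2, 16, 12, 31), (24, 2, 16, 12, 37), (24, 2, 16, 3, 31), (24, 2, 16, 3, 37), (24, 2, 16, 35, 31), (24, 2, 16, 35, 37), (24, 2, 16, 40, 31), (24, 2, 16, 40, 37), (5, 12, 21, 1, 16), (5, 12, 21, 11, 16), (5, 12, 21, 19, 16), (5, 12, 21, 40, 16), (5, 12, 21, 6, 16), (5, 12, 21, 7, 16)}
Selection F >= 40: {(10, 2, 10, 40, 31), (10, 2, 10, 40, 37), (15, 2, 10, 40, 31), (15, 2, 10, 40, 37), (15, 2, 29, 40, 31), (15, 2, 29, 40, 37), (2, 2, 4, 40, 31), (2, 2, 4, 40, 37), (24, 12, 6, 40, 16), (24, 2, 16, 40, 31), (24, 2, 16, 40, 37), (5, 12, 21, 40, 16)}
π[F, G, D]: project onto (F, G, D) (6 duplicate(s) eliminated) → {(40, 12, 21), (40, 12, 6), (40, 2, 10), (40, 2, 16), (40, 2, 29), (40, 2, 4)}

{(40, 12, 21), (40, 12, 6), (40, 2, 10), (40, 2, 16), (40, 2, 29), (40, 2, 4)}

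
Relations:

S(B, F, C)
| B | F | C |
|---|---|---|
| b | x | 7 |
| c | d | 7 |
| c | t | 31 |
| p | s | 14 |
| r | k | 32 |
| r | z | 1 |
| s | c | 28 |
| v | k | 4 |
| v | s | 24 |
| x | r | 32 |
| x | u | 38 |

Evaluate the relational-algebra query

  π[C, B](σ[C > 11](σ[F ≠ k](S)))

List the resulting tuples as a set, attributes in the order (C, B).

σ[F ≠ k]: keep tuples satisfying F ≠ k → {(b, x, 7), (c, d, 7), (c, t, 31), (p, s, 14), (r, z, 1), (s, c, 28), (v, s, 24), (x, r, 32), (x, u, 38)}
σ[C > 11]: keep tuples satisfying C > 11 → {(c, t, 31), (p, s, 14), (s, c, 28), (v, s, 24), (x, r, 32), (x, u, 38)}
π[C, B]: project onto (C, B) → {(14, p), (24, v), (28, s), (31, c), (32, x), (38, x)}

{(14, p), (24, v), (28, s), (31, c), (32, x), (38, x)}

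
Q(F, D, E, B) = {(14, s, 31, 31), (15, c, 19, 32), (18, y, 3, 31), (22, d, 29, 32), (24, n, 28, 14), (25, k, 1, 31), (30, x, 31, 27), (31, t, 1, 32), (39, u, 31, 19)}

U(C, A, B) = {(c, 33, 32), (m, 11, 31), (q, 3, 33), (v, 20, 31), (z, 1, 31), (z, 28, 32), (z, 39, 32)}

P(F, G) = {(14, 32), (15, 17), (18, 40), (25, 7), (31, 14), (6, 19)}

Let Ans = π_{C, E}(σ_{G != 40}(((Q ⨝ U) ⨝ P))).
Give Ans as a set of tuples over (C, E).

{(c, 1), (c, 19), (m, 1), (m, 31), (v, 1), (v, 31), (z, 1), (z, 19), (z, 31)}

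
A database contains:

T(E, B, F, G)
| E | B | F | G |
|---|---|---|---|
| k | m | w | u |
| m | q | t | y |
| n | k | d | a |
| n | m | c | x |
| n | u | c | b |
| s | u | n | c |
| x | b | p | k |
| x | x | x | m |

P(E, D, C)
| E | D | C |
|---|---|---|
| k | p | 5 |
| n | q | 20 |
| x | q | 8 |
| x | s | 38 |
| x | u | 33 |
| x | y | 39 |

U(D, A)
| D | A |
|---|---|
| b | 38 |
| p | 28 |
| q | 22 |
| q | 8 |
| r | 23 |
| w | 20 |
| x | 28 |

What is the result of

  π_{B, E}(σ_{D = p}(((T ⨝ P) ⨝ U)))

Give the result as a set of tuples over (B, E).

{(m, k)}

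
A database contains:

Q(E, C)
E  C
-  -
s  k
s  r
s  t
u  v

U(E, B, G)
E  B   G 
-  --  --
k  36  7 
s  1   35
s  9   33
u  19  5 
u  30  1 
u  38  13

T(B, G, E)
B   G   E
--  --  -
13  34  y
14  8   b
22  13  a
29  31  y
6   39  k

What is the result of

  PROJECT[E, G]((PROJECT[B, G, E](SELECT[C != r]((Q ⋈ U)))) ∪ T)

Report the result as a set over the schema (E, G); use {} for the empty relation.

Q ⋈ U (natural join on E): {(s, k, 1, 35), (s, k, 9, 33), (s, r, 1, 35), (s, r, 9, 33), (s, t, 1, 35), (s, t, 9, 33), (u, v, 19, 5), (u, v, 30, 1), (u, v, 38, 13)}
σ[C != r]: keep tuples satisfying C != r → {(s, k, 1, 35), (s, k, 9, 33), (s, t, 1, 35), (s, t, 9, 33), (u, v, 19, 5), (u, v, 30, 1), (u, v, 38, 13)}
Keep only column(s) B, G, E (2 duplicate(s) eliminated): {(1, 35, s), (19, 5, u), (30, 1, u), (38, 13, u), (9, 33, s)}
Set union of the two operands is {(1, 35, s), (13, 34, y), (14, 8, b), (19, 5, u), (22, 13, a), (29, 31, y), (30, 1, u), (38, 13, u), (6, 39, k), (9, 33, s)}.
Keep only column(s) E, G: {(a, 13), (b, 8), (k, 39), (s, 33), (s, 35), (u, 1), (u, 13), (u, 5), (y, 31), (y, 34)}

{(a, 13), (b, 8), (k, 39), (s, 33), (s, 35), (u, 1), (u, 13), (u, 5), (y, 31), (y, 34)}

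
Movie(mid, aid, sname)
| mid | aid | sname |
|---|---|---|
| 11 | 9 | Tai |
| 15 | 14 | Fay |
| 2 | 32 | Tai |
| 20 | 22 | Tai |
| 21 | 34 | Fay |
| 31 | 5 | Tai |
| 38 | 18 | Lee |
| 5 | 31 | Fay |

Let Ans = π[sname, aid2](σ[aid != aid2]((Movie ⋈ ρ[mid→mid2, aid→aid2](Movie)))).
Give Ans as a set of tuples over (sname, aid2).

ρ[mid→mid2, aid→aid2]: schema becomes (mid2, aid2, sname); tuples unchanged.
Natural join on sname: {(11, 9, Tai, 11, 9), (11, 9, Tai, 2, 32), (11, 9, Tai, 20, 22), (11, 9, Tai, 31, 5), (15, 14, Fay, 15, 14), (15, 14, Fay, 21, 34), (15, 14, Fay, 5, 31), (2, 32, Tai, 11, 9), (2, 32, Tai, 2, 32), (2, 32, Tai, 20, 22), (2, 32, Tai, 31, 5), (20, 22, Tai, 11, 9), (20, 22, Tai, 2, 32), (20, 22, Tai, 20, 22), (20, 22, Tai, 31, 5), (21, 34, Fay, 15, 14), (21, 34, Fay, 21, 34), (21, 34, Fay, 5, 31), (31, 5, Tai, 11, 9), (31, 5, Tai, 2, 32), (31, 5, Tai, 20, 22), (31, 5, Tai, 31, 5), (38, 18, Lee, 38, 18), (5, 31, Fay, 15, 14), (5, 31, Fay, 21, 34), (5, 31, Fay, 5, 31)}
Selection aid != aid2: {(11, 9, Tai, 2, 32), (11, 9, Tai, 20, 22), (11, 9, Tai, 31, 5), (15, 14, Fay, 21, 34), (15, 14, Fay, 5, 31), (2, 32, Tai, 11, 9), (2, 32, Tai, 20, 22), (2, 32, Tai, 31, 5), (20, 22, Tai, 11, 9), (20, 22, Tai, 2, 32), (20, 22, Tai, 31, 5), (21, 34, Fay, 15, 14), (21, 34, Fay, 5, 31), (31, 5, Tai, 11, 9), (31, 5, Tai, 2, 32), (31, 5, Tai, 20, 22), (5, 31, Fay, 15, 14), (5, 31, Fay, 21, 34)}
π[sname, aid2]: project onto (sname, aid2) (11 duplicate(s) eliminated) → {(Fay, 14), (Fay, 31), (Fay, 34), (Tai, 22), (Tai, 32), (Tai, 5), (Tai, 9)}

{(Fay, 14), (Fay, 31), (Fay, 34), (Tai, 22), (Tai, 32), (Tai, 5), (Tai, 9)}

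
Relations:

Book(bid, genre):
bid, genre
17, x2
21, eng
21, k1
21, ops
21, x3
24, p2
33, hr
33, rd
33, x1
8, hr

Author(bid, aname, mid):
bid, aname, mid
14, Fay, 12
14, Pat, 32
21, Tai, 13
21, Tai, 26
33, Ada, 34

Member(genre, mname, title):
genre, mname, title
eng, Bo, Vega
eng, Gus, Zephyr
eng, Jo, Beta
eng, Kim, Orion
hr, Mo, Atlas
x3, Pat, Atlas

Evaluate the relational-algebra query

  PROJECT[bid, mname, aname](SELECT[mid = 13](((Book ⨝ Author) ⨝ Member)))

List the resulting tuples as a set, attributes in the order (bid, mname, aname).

Natural join on bid: {(21, eng, Tai, 13), (21, eng, Tai, 26), (21, k1, Tai, 13), (21, k1, Tai, 26), (21, ops, Tai, 13), (21, ops, Tai, 26), (21, x3, Tai, 13), (21, x3, Tai, 26), (33, hr, Ada, 34), (33, rd, Ada, 34), (33, x1, Ada, 34)}
Natural join on genre: {(21, eng, Tai, 13, Bo, Vega), (21, eng, Tai, 13, Gus, Zephyr), (21, eng, Tai, 13, Jo, Beta), (21, eng, Tai, 13, Kim, Orion), (21, eng, Tai, 26, Bo, Vega), (21, eng, Tai, 26, Gus, Zephyr), (21, eng, Tai, 26, Jo, Beta), (21, eng, Tai, 26, Kim, Orion), (21, x3, Tai, 13, Pat, Atlas), (21, x3, Tai, 26, Pat, Atlas), (33, hr, Ada, 34, Mo, Atlas)}
Apply σ_{mid = 13}; surviving tuples: {(21, eng, Tai, 13, Bo, Vega), (21, eng, Tai, 13, Gus, Zephyr), (21, eng, Tai, 13, Jo, Beta), (21, eng, Tai, 13, Kim, Orion), (21, x3, Tai, 13, Pat, Atlas)}
π_{bid, mname, aname} gives {(21, Bo, Tai), (21, Gus, Tai), (21, Jo, Tai), (21, Kim, Tai), (21, Pat, Tai)}.

{(21, Bo, Tai), (21, Gus, Tai), (21, Jo, Tai), (21, Kim, Tai), (21, Pat, Tai)}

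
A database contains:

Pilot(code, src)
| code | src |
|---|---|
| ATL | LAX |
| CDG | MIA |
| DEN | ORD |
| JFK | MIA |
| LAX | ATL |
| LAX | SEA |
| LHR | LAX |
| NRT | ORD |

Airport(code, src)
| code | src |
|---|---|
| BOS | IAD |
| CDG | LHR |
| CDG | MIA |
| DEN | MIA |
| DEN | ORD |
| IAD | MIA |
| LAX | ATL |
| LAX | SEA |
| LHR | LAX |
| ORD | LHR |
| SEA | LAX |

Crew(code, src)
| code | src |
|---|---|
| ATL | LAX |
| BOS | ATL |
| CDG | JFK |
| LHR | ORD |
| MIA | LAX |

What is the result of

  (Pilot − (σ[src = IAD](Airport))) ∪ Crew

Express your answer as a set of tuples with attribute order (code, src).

{(ATL, LAX), (BOS, ATL), (CDG, JFK), (CDG, MIA), (DEN, ORD), (JFK, MIA), (LAX, ATL), (LAX, SEA), (LHR, LAX), (LHR, ORD), (MIA, LAX), (NRT, ORD)}

Selection src = IAD: {(BOS, IAD)}
Difference: {(ATL, LAX), (CDG, MIA), (DEN, ORD), (JFK, MIA), (LAX, ATL), (LAX, SEA), (LHR, LAX), (NRT, ORD)} with {(BOS, IAD)} → {(ATL, LAX), (CDG, MIA), (DEN, ORD), (JFK, MIA), (LAX, ATL), (LAX, SEA), (LHR, LAX), (NRT, ORD)}
Union: {(ATL, LAX), (CDG, MIA), (DEN, ORD), (JFK, MIA), (LAX, ATL), (LAX, SEA), (LHR, LAX), (NRT, ORD)} with {(ATL, LAX), (BOS, ATL), (CDG, JFK), (LHR, ORD), (MIA, LAX)} → {(ATL, LAX), (BOS, ATL), (CDG, JFK), (CDG, MIA), (DEN, ORD), (JFK, MIA), (LAX, ATL), (LAX, SEA), (LHR, LAX), (LHR, ORD), (MIA, LAX), (NRT, ORD)}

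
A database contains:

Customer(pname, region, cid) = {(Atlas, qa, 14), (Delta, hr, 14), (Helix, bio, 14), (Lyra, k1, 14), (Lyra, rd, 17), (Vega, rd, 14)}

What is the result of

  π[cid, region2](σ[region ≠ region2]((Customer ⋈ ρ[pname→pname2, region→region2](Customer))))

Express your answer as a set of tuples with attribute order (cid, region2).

{(14, bio), (14, hr), (14, k1), (14, qa), (14, rd)}

ρ[pname→pname2, region→region2]: schema becomes (pname2, region2, cid); tuples unchanged.
Joining Customer and ρ[pname→pname2, region→region2](Customer) on cid yields {(Atlas, qa, 14, Atlas, qa), (Atlas, qa, 14, Delta, hr), (Atlas, qa, 14, Helix, bio), (Atlas, qa, 14, Lyra, k1), (Atlas, qa, 14, Vega, rd), (Delta, hr, 14, Atlas, qa), (Delta, hr, 14, Delta, hr), (Delta, hr, 14, Helix, bio), (Delta, hr, 14, Lyra, k1), (Delta, hr, 14, Vega, rd), (Helix, bio, 14, Atlas, qa), (Helix, bio, 14, Delta, hr), (Helix, bio, 14, Helix, bio), (Helix, bio, 14, Lyra, k1), (Helix, bio, 14, Vega, rd), (Lyra, k1, 14, Atlas, qa), (Lyra, k1, 14, Delta, hr), (Lyra, k1, 14, Helix, bio), (Lyra, k1, 14, Lyra, k1), (Lyra, k1, 14, Vega, rd), (Lyra, rd, 17, Lyra, rd), (Vega, rd, 14, Atlas, qa), (Vega, rd, 14, Delta, hr), (Vega, rd, 14, Helix, bio), (Vega, rd, 14, Lyra, k1), (Vega, rd, 14, Vega, rd)}.
Filtering on region ≠ region2 leaves {(Atlas, qa, 14, Delta, hr), (Atlas, qa, 14, Helix, bio), (Atlas, qa, 14, Lyra, k1), (Atlas, qa, 14, Vega, rd), (Delta, hr, 14, Atlas, qa), (Delta, hr, 14, Helix, bio), (Delta, hr, 14, Lyra, k1), (Delta, hr, 14, Vega, rd), (Helix, bio, 14, Atlas, qa), (Helix, bio, 14, Delta, hr), (Helix, bio, 14, Lyra, k1), (Helix, bio, 14, Vega, rd), (Lyra, k1, 14, Atlas, qa), (Lyra, k1, 14, Delta, hr), (Lyra, k1, 14, Helix, bio), (Lyra, k1, 14, Vega, rd), (Vega, rd, 14, Atlas, qa), (Vega, rd, 14, Delta, hr), (Vega, rd, 14, Helix, bio), (Vega, rd, 14, Lyra, k1)}.
Keep only column(s) cid, region2 (15 duplicate(s) eliminated): {(14, bio), (14, hr), (14, k1), (14, qa), (14, rd)}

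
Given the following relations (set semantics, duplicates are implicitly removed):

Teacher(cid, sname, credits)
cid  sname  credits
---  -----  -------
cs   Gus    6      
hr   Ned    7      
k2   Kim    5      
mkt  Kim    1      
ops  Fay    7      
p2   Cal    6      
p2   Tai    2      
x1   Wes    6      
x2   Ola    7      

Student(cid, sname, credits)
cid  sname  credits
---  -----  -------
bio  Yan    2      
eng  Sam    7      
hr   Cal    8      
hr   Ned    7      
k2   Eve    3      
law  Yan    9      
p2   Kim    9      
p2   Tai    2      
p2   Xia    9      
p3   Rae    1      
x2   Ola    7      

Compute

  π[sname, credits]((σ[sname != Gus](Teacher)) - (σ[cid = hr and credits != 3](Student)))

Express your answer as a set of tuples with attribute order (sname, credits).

σ[sname != Gus]: keep tuples satisfying sname != Gus → {(hr, Ned, 7), (k2, Kim, 5), (mkt, Kim, 1), (ops, Fay, 7), (p2, Cal, 6), (p2, Tai, 2), (x1, Wes, 6), (x2, Ola, 7)}
σ[cid = hr and credits != 3]: keep tuples satisfying cid = hr and credits != 3 → {(hr, Cal, 8), (hr, Ned, 7)}
Taking the difference: {(k2, Kim, 5), (mkt, Kim, 1), (ops, Fay, 7), (p2, Cal, 6), (p2, Tai, 2), (x1, Wes, 6), (x2, Ola, 7)}
Projecting to sname, credits: {(Cal, 6), (Fay, 7), (Kim, 1), (Kim, 5), (Ola, 7), (Tai, 2), (Wes, 6)}

{(Cal, 6), (Fay, 7), (Kim, 1), (Kim, 5), (Ola, 7), (Tai, 2), (Wes, 6)}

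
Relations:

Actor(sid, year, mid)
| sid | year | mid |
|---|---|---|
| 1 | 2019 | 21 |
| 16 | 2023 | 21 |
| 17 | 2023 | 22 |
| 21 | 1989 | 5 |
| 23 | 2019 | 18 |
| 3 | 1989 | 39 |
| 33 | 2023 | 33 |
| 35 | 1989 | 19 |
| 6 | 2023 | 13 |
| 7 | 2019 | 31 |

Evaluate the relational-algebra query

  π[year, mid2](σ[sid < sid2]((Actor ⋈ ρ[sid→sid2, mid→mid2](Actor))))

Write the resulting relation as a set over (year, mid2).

{(1989, 19), (1989, 5), (2019, 18), (2019, 31), (2023, 21), (2023, 22), (2023, 33)}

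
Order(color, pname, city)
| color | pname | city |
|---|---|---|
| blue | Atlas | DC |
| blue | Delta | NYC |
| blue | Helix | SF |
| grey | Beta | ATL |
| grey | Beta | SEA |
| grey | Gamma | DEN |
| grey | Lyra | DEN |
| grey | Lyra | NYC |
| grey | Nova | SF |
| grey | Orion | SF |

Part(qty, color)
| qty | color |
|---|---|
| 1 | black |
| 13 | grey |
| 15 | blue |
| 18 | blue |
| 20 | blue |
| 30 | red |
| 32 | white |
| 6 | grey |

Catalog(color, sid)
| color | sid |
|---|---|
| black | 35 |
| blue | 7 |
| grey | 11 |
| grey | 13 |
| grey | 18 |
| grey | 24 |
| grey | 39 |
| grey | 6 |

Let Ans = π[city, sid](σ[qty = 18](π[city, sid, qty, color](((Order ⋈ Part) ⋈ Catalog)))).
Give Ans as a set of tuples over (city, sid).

{(DC, 7), (NYC, 7), (SF, 7)}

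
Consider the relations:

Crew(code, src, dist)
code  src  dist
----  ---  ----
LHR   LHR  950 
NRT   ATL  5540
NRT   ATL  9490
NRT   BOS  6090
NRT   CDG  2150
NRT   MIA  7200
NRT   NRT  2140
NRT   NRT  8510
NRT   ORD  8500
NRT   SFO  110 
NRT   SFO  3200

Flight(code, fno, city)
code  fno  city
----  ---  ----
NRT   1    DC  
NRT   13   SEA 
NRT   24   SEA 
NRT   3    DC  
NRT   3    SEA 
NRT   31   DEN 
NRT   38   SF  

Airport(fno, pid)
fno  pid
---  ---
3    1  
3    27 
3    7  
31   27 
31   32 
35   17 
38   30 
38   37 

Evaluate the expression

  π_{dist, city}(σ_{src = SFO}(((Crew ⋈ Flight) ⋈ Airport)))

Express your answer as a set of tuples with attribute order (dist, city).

{(110, DC), (110, DEN), (110, SEA), (110, SF), (3200, DC), (3200, DEN), (3200, SEA), (3200, SF)}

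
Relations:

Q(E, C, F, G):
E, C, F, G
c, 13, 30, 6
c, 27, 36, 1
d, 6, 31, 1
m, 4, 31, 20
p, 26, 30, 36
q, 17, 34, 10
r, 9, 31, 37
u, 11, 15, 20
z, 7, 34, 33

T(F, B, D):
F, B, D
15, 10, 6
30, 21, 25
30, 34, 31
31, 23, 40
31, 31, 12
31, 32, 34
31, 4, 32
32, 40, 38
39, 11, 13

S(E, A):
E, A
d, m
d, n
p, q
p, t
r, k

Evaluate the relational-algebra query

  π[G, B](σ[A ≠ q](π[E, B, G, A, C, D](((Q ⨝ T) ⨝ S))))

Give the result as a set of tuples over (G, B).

Natural join on F: {(c, 13, 30, 6, 21, 25), (c, 13, 30, 6, 34, 31), (d, 6, 31, 1, 23, 40), (d, 6, 31, 1, 31, 12), (d, 6, 31, 1, 32, 34), (d, 6, 31, 1, 4, 32), (m, 4, 31, 20, 23, 40), (m, 4, 31, 20, 31, 12), (m, 4, 31, 20, 32, 34), (m, 4, 31, 20, 4, 32), (p, 26, 30, 36, 21, 25), (p, 26, 30, 36, 34, 31), (r, 9, 31, 37, 23, 40), (r, 9, 31, 37, 31, 12), (r, 9, 31, 37, 32, 34), (r, 9, 31, 37, 4, 32), (u, 11, 15, 20, 10, 6)}
Natural join on E: {(d, 6, 31, 1, 23, 40, m), (d, 6, 31, 1, 23, 40, n), (d, 6, 31, 1, 31, 12, m), (d, 6, 31, 1, 31, 12, n), (d, 6, 31, 1, 32, 34, m), (d, 6, 31, 1, 32, 34, n), (d, 6, 31, 1, 4, 32, m), (d, 6, 31, 1, 4, 32, n), (p, 26, 30, 36, 21, 25, q), (p, 26, 30, 36, 21, 25, t), (p, 26, 30, 36, 34, 31, q), (p, 26, 30, 36, 34, 31, t), (r, 9, 31, 37, 23, 40, k), (r, 9, 31, 37, 31, 12, k), (r, 9, 31, 37, 32, 34, k), (r, 9, 31, 37, 4, 32, k)}
π[E, B, G, A, C, D]: project onto (E, B, G, A, C, D) → {(d, 23, 1, m, 6, 40), (d, 23, 1, n, 6, 40), (d, 31, 1, m, 6, 12), (d, 31, 1, n, 6, 12), (d, 32, 1, m, 6, 34), (d, 32, 1, n, 6, 34), (d, 4, 1, m, 6, 32), (d, 4, 1, n, 6, 32), (p, 21, 36, q, 26, 25), (p, 21, 36, t, 26, 25), (p, 34, 36, q, 26, 31), (p, 34, 36, t, 26, 31), (r, 23, 37, k, 9, 40), (r, 31, 37, k, 9, 12), (r, 32, 37, k, 9, 34), (r, 4, 37, k, 9, 32)}
σ[A ≠ q]: keep tuples satisfying A ≠ q → {(d, 23, 1, m, 6, 40), (d, 23, 1, n, 6, 40), (d, 31, 1, m, 6, 12), (d, 31, 1, n, 6, 12), (d, 32, 1, m, 6, 34), (d, 32, 1, n, 6, 34), (d, 4, 1, m, 6, 32), (d, 4, 1, n, 6, 32), (p, 21, 36, t, 26, 25), (p, 34, 36, t, 26, 31), (r, 23, 37, k, 9, 40), (r, 31, 37, k, 9, 12), (r, 32, 37, k, 9, 34), (r, 4, 37, k, 9, 32)}
π[G, B]: project onto (G, B) (4 duplicate(s) eliminated) → {(1, 23), (1, 31), (1, 32), (1, 4), (36, 21), (36, 34), (37, 23), (37, 31), (37, 32), (37, 4)}

{(1, 23), (1, 31), (1, 32), (1, 4), (36, 21), (36, 34), (37, 23), (37, 31), (37, 32), (37, 4)}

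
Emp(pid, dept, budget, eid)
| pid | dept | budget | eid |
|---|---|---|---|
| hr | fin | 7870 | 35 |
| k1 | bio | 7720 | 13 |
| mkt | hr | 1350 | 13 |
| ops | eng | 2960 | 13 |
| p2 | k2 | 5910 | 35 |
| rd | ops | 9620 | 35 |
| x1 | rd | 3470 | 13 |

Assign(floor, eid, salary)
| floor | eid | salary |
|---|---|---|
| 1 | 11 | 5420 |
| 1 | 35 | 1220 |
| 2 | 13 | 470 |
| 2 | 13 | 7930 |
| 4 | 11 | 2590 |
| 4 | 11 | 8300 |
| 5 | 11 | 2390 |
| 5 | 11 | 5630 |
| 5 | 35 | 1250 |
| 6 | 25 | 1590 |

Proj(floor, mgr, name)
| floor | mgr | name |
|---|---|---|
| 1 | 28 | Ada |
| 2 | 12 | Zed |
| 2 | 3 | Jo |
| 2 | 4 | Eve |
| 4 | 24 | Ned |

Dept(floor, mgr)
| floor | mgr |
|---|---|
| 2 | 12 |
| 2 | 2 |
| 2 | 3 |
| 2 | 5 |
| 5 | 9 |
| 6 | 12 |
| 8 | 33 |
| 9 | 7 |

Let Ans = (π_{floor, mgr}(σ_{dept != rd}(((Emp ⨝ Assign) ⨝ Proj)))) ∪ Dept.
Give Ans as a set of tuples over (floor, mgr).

{(1, 28), (2, 12), (2, 2), (2, 3), (2, 4), (2, 5), (5, 9), (6, 12), (8, 33), (9, 7)}

Joining Emp and Assign on eid yields {(hr, fin, 7870, 35, 1, 1220), (hr, fin, 7870, 35, 5, 1250), (k1, bio, 7720, 13, 2, 470), (k1, bio, 7720, 13, 2, 7930), (mkt, hr, 1350, 13, 2, 470), (mkt, hr, 1350, 13, 2, 7930), (ops, eng, 2960, 13, 2, 470), (ops, eng, 2960, 13, 2, 7930), (p2, k2, 5910, 35, 1, 1220), (p2, k2, 5910, 35, 5, 1250), (rd, ops, 9620, 35, 1, 1220), (rd, ops, 9620, 35, 5, 1250), (x1, rd, 3470, 13, 2, 470), (x1, rd, 3470, 13, 2, 7930)}.
Joining (Emp ⨝ Assign) and Proj on floor yields {(hr, fin, 7870, 35, 1, 1220, 28, Ada), (k1, bio, 7720, 13, 2, 470, 12, Zed), (k1, bio, 7720, 13, 2, 470, 3, Jo), (k1, bio, 7720, 13, 2, 470, 4, Eve), (k1, bio, 7720, 13, 2, 7930, 12, Zed), (k1, bio, 7720, 13, 2, 7930, 3, Jo), (k1, bio, 7720, 13, 2, 7930, 4, Eve), (mkt, hr, 1350, 13, 2, 470, 12, Zed), (mkt, hr, 1350, 13, 2, 470, 3, Jo), (mkt, hr, 1350, 13, 2, 470, 4, Eve), (mkt, hr, 1350, 13, 2, 7930, 12, Zed), (mkt, hr, 1350, 13, 2, 7930, 3, Jo), (mkt, hr, 1350, 13, 2, 7930, 4, Eve), (ops, eng, 2960, 13, 2, 470, 12, Zed), (ops, eng, 2960, 13, 2, 470, 3, Jo), (ops, eng, 2960, 13, 2, 470, 4, Eve), (ops, eng, 2960, 13, 2, 7930, 12, Zed), (ops, eng, 2960, 13, 2, 7930, 3, Jo), (ops, eng, 2960, 13, 2, 7930, 4, Eve), (p2, k2, 5910, 35, 1, 1220, 28, Ada), (rd, ops, 9620, 35, 1, 1220, 28, Ada), (x1, rd, 3470, 13, 2, 470, 12, Zed), (x1, rd, 3470, 13, 2, 470, 3, Jo), (x1, rd, 3470, 13, 2, 470, 4, Eve), (x1, rd, 3470, 13, 2, 7930, 12, Zed), (x1, rd, 3470, 13, 2, 7930, 3, Jo), (x1, rd, 3470, 13, 2, 7930, 4, Eve)}.
Apply σ_{dept != rd}; surviving tuples: {(hr, fin, 7870, 35, 1, 1220, 28, Ada), (k1, bio, 7720, 13, 2, 470, 12, Zed), (k1, bio, 7720, 13, 2, 470, 3, Jo), (k1, bio, 7720, 13, 2, 470, 4, Eve), (k1, bio, 7720, 13, 2, 7930, 12, Zed), (k1, bio, 7720, 13, 2, 7930, 3, Jo), (k1, bio, 7720, 13, 2, 7930, 4, Eve), (mkt, hr, 1350, 13, 2, 470, 12, Zed), (mkt, hr, 1350, 13, 2, 470, 3, Jo), (mkt, hr, 1350, 13, 2, 470, 4, Eve), (mkt, hr, 1350, 13, 2, 7930, 12, Zed), (mkt, hr, 1350, 13, 2, 7930, 3, Jo), (mkt, hr, 1350, 13, 2, 7930, 4, Eve), (ops, eng, 2960, 13, 2, 470, 12, Zed), (ops, eng, 2960, 13, 2, 470, 3, Jo), (ops, eng, 2960, 13, 2, 470, 4, Eve), (ops, eng, 2960, 13, 2, 7930, 12, Zed), (ops, eng, 2960, 13, 2, 7930, 3, Jo), (ops, eng, 2960, 13, 2, 7930, 4, Eve), (p2, k2, 5910, 35, 1, 1220, 28, Ada), (rd, ops, 9620, 35, 1, 1220, 28, Ada)}
π[floor, mgr]: project onto (floor, mgr) (17 duplicate(s) eliminated) → {(1, 28), (2, 12), (2, 3), (2, 4)}
Union: {(1, 28), (2, 12), (2, 3), (2, 4)} with {(2, 12), (2, 2), (2, 3), (2, 5), (5, 9), (6, 12), (8, 33), (9, 7)} → {(1, 28), (2, 12), (2, 2), (2, 3), (2, 4), (2, 5), (5, 9), (6, 12), (8, 33), (9, 7)}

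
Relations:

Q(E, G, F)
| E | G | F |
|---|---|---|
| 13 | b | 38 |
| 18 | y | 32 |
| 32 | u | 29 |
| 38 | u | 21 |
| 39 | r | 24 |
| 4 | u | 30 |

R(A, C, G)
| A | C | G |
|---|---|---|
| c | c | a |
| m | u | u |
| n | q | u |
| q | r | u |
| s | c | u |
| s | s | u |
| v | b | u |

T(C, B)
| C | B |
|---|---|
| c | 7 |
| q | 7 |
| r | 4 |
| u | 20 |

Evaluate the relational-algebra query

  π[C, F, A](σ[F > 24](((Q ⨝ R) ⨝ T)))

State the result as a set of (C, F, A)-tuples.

{(c, 29, s), (c, 30, s), (q, 29, n), (q, 30, n), (r, 29, q), (r, 30, q), (u, 29, m), (u, 30, m)}

Joining Q and R on G yields {(32, u, 29, m, u), (32, u, 29, n, q), (32, u, 29, q, r), (32, u, 29, s, c), (32, u, 29, s, s), (32, u, 29, v, b), (38, u, 21, m, u), (38, u, 21, n, q), (38, u, 21, q, r), (38, u, 21, s, c), (38, u, 21, s, s), (38, u, 21, v, b), (4, u, 30, m, u), (4, u, 30, n, q), (4, u, 30, q, r), (4, u, 30, s, c), (4, u, 30, s, s), (4, u, 30, v, b)}.
Joining (Q ⨝ R) and T on C yields {(32, u, 29, m, u, 20), (32, u, 29, n, q, 7), (32, u, 29, q, r, 4), (32, u, 29, s, c, 7), (38, u, 21, m, u, 20), (38, u, 21, n, q, 7), (38, u, 21, q, r, 4), (38, u, 21, s, c, 7), (4, u, 30, m, u, 20), (4, u, 30, n, q, 7), (4, u, 30, q, r, 4), (4, u, 30, s, c, 7)}.
Selection F > 24: {(32, u, 29, m, u, 20), (32, u, 29, n, q, 7), (32, u, 29, q, r, 4), (32, u, 29, s, c, 7), (4, u, 30, m, u, 20), (4, u, 30, n, q, 7), (4, u, 30, q, r, 4), (4, u, 30, s, c, 7)}
Projecting to C, F, A: {(c, 29, s), (c, 30, s), (q, 29, n), (q, 30, n), (r, 29, q), (r, 30, q), (u, 29, m), (u, 30, m)}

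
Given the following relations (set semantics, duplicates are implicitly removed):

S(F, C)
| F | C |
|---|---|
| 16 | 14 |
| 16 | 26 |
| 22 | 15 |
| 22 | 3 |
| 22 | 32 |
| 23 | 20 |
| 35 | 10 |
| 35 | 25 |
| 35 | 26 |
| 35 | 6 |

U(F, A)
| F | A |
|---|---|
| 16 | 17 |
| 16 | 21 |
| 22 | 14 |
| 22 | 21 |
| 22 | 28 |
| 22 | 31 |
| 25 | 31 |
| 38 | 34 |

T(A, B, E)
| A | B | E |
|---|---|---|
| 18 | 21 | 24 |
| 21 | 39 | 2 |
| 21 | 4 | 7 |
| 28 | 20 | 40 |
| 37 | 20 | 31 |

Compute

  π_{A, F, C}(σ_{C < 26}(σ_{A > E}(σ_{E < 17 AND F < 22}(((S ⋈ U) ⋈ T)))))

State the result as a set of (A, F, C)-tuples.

Joining S and U on F yields {(16, 14, 17), (16, 14, 21), (16, 26, 17), (16, 26, 21), (22, 15, 14), (22, 15, 21), (22, 15, 28), (22, 15, 31), (22, 3, 14), (22, 3, 21), (22, 3, 28), (22, 3, 31), (22, 32, 14), (22, 32, 21), (22, 32, 28), (22, 32, 31)}.
Joining (S ⋈ U) and T on A yields {(16, 14, 21, 39, 2), (16, 14, 21, 4, 7), (16, 26, 21, 39, 2), (16, 26, 21, 4, 7), (22, 15, 21, 39, 2), (22, 15, 21, 4, 7), (22, 15, 28, 20, 40), (22, 3, 21, 39, 2), (22, 3, 21, 4, 7), (22, 3, 28, 20, 40), (22, 32, 21, 39, 2), (22, 32, 21, 4, 7), (22, 32, 28, 20, 40)}.
Filtering on E < 17 AND F < 22 leaves {(16, 14, 21, 39, 2), (16, 14, 21, 4, 7), (16, 26, 21, 39, 2), (16, 26, 21, 4, 7)}.
Filtering on A > E leaves {(16, 14, 21, 39, 2), (16, 14, 21, 4, 7), (16, 26, 21, 39, 2), (16, 26, 21, 4, 7)}.
Filtering on C < 26 leaves {(16, 14, 21, 39, 2), (16, 14, 21, 4, 7)}.
π_{A, F, C} gives {(21, 16, 14)} (1 duplicate(s) eliminated).

{(21, 16, 14)}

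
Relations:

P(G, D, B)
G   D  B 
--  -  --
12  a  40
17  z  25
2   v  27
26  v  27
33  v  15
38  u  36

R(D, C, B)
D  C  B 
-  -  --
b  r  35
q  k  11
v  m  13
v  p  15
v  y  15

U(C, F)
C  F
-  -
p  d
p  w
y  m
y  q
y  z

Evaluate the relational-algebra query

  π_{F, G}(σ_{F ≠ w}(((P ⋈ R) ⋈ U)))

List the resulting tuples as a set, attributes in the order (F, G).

Joining P and R on D, B yields {(33, v, 15, p), (33, v, 15, y)}.
Joining (P ⋈ R) and U on C yields {(33, v, 15, p, d), (33, v, 15, p, w), (33, v, 15, y, m), (33, v, 15, y, q), (33, v, 15, y, z)}.
Selection F ≠ w: {(33, v, 15, p, d), (33, v, 15, y, m), (33, v, 15, y, q), (33, v, 15, y, z)}
Projecting to F, G: {(d, 33), (m, 33), (q, 33), (z, 33)}

{(d, 33), (m, 33), (q, 33), (z, 33)}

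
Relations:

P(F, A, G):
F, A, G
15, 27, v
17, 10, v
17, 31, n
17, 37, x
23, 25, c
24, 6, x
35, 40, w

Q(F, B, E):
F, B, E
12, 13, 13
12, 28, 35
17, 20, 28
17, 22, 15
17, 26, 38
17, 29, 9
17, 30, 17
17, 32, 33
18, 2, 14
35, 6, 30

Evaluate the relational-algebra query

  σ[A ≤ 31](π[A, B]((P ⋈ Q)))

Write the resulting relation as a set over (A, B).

{(10, 20), (10, 22), (10, 26), (10, 29), (10, 30), (10, 32), (31, 20), (31, 22), (31, 26), (31, 29), (31, 30), (31, 32)}

Joining P and Q on F yields {(17, 10, v, 20, 28), (17, 10, v, 22, 15), (17, 10, v, 26, 38), (17, 10, v, 29, 9), (17, 10, v, 30, 17), (17, 10, v, 32, 33), (17, 31, n, 20, 28), (17, 31, n, 22, 15), (17, 31, n, 26, 38), (17, 31, n, 29, 9), (17, 31, n, 30, 17), (17, 31, n, 32, 33), (17, 37, x, 20, 28), (17, 37, x, 22, 15), (17, 37, x, 26, 38), (17, 37, x, 29, 9), (17, 37, x, 30, 17), (17, 37, x, 32, 33), (35, 40, w, 6, 30)}.
Projecting to A, B: {(10, 20), (10, 22), (10, 26), (10, 29), (10, 30), (10, 32), (31, 20), (31, 22), (31, 26), (31, 29), (31, 30), (31, 32), (37, 20), (37, 22), (37, 26), (37, 29), (37, 30), (37, 32), (40, 6)}
Apply σ_{A ≤ 31}; surviving tuples: {(10, 20), (10, 22), (10, 26), (10, 29), (10, 30), (10, 32), (31, 20), (31, 22), (31, 26), (31, 29), (31, 30), (31, 32)}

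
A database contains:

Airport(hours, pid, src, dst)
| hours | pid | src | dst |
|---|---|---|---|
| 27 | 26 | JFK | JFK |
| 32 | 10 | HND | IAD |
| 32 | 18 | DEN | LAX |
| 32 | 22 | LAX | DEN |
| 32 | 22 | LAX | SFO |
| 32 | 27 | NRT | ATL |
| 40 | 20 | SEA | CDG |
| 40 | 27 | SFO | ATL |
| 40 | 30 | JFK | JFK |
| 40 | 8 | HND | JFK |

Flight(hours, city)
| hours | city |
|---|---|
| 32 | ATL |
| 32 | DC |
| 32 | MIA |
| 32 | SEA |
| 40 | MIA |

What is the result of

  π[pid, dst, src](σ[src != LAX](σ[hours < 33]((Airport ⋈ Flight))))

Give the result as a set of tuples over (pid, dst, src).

Airport ⋈ Flight (natural join on hours): {(32, 10, HND, IAD, ATL), (32, 10, HND, IAD, DC), (32, 10, HND, IAD, MIA), (32, 10, HND, IAD, SEA), (32, 18, DEN, LAX, ATL), (32, 18, DEN, LAX, DC), (32, 18, DEN, LAX, MIA), (32, 18, DEN, LAX, SEA), (32, 22, LAX, DEN, ATL), (32, 22, LAX, DEN, DC), (32, 22, LAX, DEN, MIA), (32, 22, LAX, DEN, SEA), (32, 22, LAX, SFO, ATL), (32, 22, LAX, SFO, DC), (32, 22, LAX, SFO, MIA), (32, 22, LAX, SFO, SEA), (32, 27, NRT, ATL, ATL), (32, 27, NRT, ATL, DC), (32, 27, NRT, ATL, MIA), (32, 27, NRT, ATL, SEA), (40, 20, SEA, CDG, MIA), (40, 27, SFO, ATL, MIA), (40, 30, JFK, JFK, MIA), (40, 8, HND, JFK, MIA)}
σ[hours < 33]: keep tuples satisfying hours < 33 → {(32, 10, HND, IAD, ATL), (32, 10, HND, IAD, DC), (32, 10, HND, IAD, MIA), (32, 10, HND, IAD, SEA), (32, 18, DEN, LAX, ATL), (32, 18, DEN, LAX, DC), (32, 18, DEN, LAX, MIA), (32, 18, DEN, LAX, SEA), (32, 22, LAX, DEN, ATL), (32, 22, LAX, DEN, DC), (32, 22, LAX, DEN, MIA), (32, 22, LAX, DEN, SEA), (32, 22, LAX, SFO, ATL), (32, 22, LAX, SFO, DC), (32, 22, LAX, SFO, MIA), (32, 22, LAX, SFO, SEA), (32, 27, NRT, ATL, ATL), (32, 27, NRT, ATL, DC), (32, 27, NRT, ATL, MIA), (32, 27, NRT, ATL, SEA)}
σ[src != LAX]: keep tuples satisfying src != LAX → {(32, 10, HND, IAD, ATL), (32, 10, HND, IAD, DC), (32, 10, HND, IAD, MIA), (32, 10, HND, IAD, SEA), (32, 18, DEN, LAX, ATL), (32, 18, DEN, LAX, DC), (32, 18, DEN, LAX, MIA), (32, 18, DEN, LAX, SEA), (32, 27, NRT, ATL, ATL), (32, 27, NRT, ATL, DC), (32, 27, NRT, ATL, MIA), (32, 27, NRT, ATL, SEA)}
Keep only column(s) pid, dst, src (9 duplicate(s) eliminated): {(10, IAD, HND), (18, LAX, DEN), (27, ATL, NRT)}

{(10, IAD, HND), (18, LAX, DEN), (27, ATL, NRT)}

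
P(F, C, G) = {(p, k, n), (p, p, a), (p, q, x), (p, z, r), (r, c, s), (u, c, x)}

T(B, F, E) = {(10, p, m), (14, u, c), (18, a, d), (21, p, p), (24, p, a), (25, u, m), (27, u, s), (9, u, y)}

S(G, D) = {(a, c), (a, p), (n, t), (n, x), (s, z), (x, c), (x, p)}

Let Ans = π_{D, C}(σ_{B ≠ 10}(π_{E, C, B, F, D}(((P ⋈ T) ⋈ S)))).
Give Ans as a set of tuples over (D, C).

P ⋈ T (natural join on F): {(p, k, n, 10, m), (p, k, n, 21, p), (p, k, n, 24, a), (p, p, a, 10, m), (p, p, a, 21, p), (p, p, a, 24, a), (p, q, x, 10, m), (p, q, x, 21, p), (p, q, x, 24, a), (p, z, r, 10, m), (p, z, r, 21, p), (p, z, r, 24, a), (u, c, x, 14, c), (u, c, x, 25, m), (u, c, x, 27, s), (u, c, x, 9, y)}
(P ⋈ T) ⋈ S (natural join on G): {(p, k, n, 10, m, t), (p, k, n, 10, m, x), (p, k, n, 21, p, t), (p, k, n, 21, p, x), (p, k, n, 24, a, t), (p, k, n, 24, a, x), (p, p, a, 10, m, c), (p, p, a, 10, m, p), (p, p, a, 21, p, c), (p, p, a, 21, p, p), (p, p, a, 24, a, c), (p, p, a, 24, a, p), (p, q, x, 10, m, c), (p, q, x, 10, m, p), (p, q, x, 21, p, c), (p, q, x, 21, p, p), (p, q, x, 24, a, c), (p, q, x, 24, a, p), (u, c, x, 14, c, c), (u, c, x, 14, c, p), (u, c, x, 25, m, c), (u, c, x, 25, m, p), (u, c, x, 27, s, c), (u, c, x, 27, s, p), (u, c, x, 9, y, c), (u, c, x, 9, y, p)}
π_{E, C, B, F, D} gives {(a, k, 24, p, t), (a, k, 24, p, x), (a, p, 24, p, c), (a, p, 24, p, p), (a, q, 24, p, c), (a, q, 24, p, p), (c, c, 14, u, c), (c, c, 14, u, p), (m, c, 25, u, c), (m, c, 25, u, p), (m, k, 10, p, t), (m, k, 10, p, x), (m, p, 10, p, c), (m, p, 10, p, p), (m, q, 10, p, c), (m, q, 10, p, p), (p, k, 21, p, t), (p, k, 21, p, x), (p, p, 21, p, c), (p, p, 21, p, p), (p, q, 21, p, c), (p, q, 21, p, p), (s, c, 27, u, c), (s, c, 27, u, p), (y, c, 9, u, c), (y, c, 9, u, p)}.
σ[B ≠ 10]: keep tuples satisfying B ≠ 10 → {(a, k, 24, p, t), (a, k, 24, p, x), (a, p, 24, p, c), (a, p, 24, p, p), (a, q, 24, p, c), (a, q, 24, p, p), (c, c, 14, u, c), (c, c, 14, u, p), (m, c, 25, u, c), (m, c, 25, u, p), (p, k, 21, p, t), (p, k, 21, p, x), (p, p, 21, p, c), (p, p, 21, p, p), (p, q, 21, p, c), (p, q, 21, p, p), (s, c, 27, u, c), (s, c, 27, u, p), (y, c, 9, u, c), (y, c, 9, u, p)}
π_{D, C} gives {(c, c), (c, p), (c, q), (p, c), (p, p), (p, q), (t, k), (x, k)} (12 duplicate(s) eliminated).

{(c, c), (c, p), (c, q), (p, c), (p, p), (p, q), (t, k), (x, k)}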